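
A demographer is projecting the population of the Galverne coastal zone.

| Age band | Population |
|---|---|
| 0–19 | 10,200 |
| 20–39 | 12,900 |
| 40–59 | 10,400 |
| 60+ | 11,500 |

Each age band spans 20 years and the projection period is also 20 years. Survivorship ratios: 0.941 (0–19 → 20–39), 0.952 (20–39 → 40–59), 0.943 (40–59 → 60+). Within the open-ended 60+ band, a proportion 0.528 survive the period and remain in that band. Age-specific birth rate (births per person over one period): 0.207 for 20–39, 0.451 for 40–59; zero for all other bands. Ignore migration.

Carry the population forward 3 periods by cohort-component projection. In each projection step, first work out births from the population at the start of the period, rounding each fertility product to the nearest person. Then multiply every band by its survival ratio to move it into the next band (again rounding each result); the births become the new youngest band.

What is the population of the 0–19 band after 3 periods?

Numbering the groups 1..4 from youngest to oldest:
Period 1.
Births: 12900 * 0.207 = 2670  |  10400 * 0.451 = 4690 → total 7360
Group 2: 10200 * 0.941 = 9598
Group 3: 12900 * 0.952 = 12281
Group 4: 10400 * 0.943 + 11500 * 0.528 = 9807 + 6072 = 15879
Giving 7360 / 9598 / 12281 / 15879.
Period 2.
Births: 9598 * 0.207 = 1987  |  12281 * 0.451 = 5539 → total 7526
Group 2: 7360 * 0.941 = 6926
Group 3: 9598 * 0.952 = 9137
Group 4: 12281 * 0.943 + 15879 * 0.528 = 11581 + 8384 = 19965
Giving 7526 / 6926 / 9137 / 19965.
Period 3.
Births: 6926 * 0.207 = 1434  |  9137 * 0.451 = 4121 → total 5555
Group 2: 7526 * 0.941 = 7082
Group 3: 6926 * 0.952 = 6594
Group 4: 9137 * 0.943 + 19965 * 0.528 = 8616 + 10542 = 19158
Giving 5555 / 7082 / 6594 / 19158.

5555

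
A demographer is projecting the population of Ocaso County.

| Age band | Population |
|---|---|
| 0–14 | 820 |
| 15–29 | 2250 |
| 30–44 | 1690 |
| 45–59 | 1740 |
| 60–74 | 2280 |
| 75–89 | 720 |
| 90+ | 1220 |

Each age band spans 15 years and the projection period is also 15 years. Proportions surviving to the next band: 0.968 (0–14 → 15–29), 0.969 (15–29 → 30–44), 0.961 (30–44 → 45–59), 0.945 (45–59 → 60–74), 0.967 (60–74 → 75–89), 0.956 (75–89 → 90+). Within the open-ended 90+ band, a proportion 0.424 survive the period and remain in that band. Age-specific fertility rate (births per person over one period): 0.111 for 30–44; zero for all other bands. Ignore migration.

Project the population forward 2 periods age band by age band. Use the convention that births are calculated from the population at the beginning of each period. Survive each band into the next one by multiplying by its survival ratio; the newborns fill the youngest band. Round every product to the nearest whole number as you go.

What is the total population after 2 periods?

Period 1:
Births: 1690 * 0.111 = 188
15–29: 820 * 0.968 = 794
30–44: 2250 * 0.969 = 2180
45–59: 1690 * 0.961 = 1624
60–74: 1740 * 0.945 = 1644
75–89: 2280 * 0.967 = 2205
90+: 720 * 0.956 + 1220 * 0.424 = 688 + 517 = 1205
Population now: 0–14=188, 15–29=794, 30–44=2180, 45–59=1624, 60–74=1644, 75–89=2205, 90+=1205
Period 2:
Births: 2180 * 0.111 = 242
15–29: 188 * 0.968 = 182
30–44: 794 * 0.969 = 769
45–59: 2180 * 0.961 = 2095
60–74: 1624 * 0.945 = 1535
75–89: 1644 * 0.967 = 1590
90+: 2205 * 0.956 + 1205 * 0.424 = 2108 + 511 = 2619
Population now: 0–14=242, 15–29=182, 30–44=769, 45–59=2095, 60–74=1535, 75–89=1590, 90+=2619
Total after period 2: 242 + 182 + 769 + 2095 + 1535 + 1590 + 2619 = 9032

9032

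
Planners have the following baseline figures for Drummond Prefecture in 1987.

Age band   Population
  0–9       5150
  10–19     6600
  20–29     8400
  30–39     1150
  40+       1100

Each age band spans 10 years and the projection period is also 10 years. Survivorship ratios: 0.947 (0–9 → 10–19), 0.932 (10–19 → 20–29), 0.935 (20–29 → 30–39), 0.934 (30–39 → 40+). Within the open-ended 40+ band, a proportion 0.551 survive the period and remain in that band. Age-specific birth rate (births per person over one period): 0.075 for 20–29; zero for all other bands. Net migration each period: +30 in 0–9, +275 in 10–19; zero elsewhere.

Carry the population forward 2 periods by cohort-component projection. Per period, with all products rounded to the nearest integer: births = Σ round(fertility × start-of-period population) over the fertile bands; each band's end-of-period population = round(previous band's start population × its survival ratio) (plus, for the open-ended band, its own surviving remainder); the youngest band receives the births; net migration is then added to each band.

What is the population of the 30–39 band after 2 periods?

5751

— Period 1 —
Births: 8400 * 0.075 = 630
10–19: 5150 * 0.947 = 4877
20–29: 6600 * 0.932 = 6151
30–39: 8400 * 0.935 = 7854
40+: 1150 * 0.934 + 1100 * 0.551 = 1074 + 606 = 1680
Net migration: 0–9 + 30 → 660; 10–19 + 275 → 5152
Population now: 0–9=660, 10–19=5152, 20–29=6151, 30–39=7854, 40+=1680
— Period 2 —
Births: 6151 * 0.075 = 461
10–19: 660 * 0.947 = 625
20–29: 5152 * 0.932 = 4802
30–39: 6151 * 0.935 = 5751
40+: 7854 * 0.934 + 1680 * 0.551 = 7336 + 926 = 8262
Net migration: 0–9 + 30 → 491; 10–19 + 275 → 900
Population now: 0–9=491, 10–19=900, 20–29=4802, 30–39=5751, 40+=8262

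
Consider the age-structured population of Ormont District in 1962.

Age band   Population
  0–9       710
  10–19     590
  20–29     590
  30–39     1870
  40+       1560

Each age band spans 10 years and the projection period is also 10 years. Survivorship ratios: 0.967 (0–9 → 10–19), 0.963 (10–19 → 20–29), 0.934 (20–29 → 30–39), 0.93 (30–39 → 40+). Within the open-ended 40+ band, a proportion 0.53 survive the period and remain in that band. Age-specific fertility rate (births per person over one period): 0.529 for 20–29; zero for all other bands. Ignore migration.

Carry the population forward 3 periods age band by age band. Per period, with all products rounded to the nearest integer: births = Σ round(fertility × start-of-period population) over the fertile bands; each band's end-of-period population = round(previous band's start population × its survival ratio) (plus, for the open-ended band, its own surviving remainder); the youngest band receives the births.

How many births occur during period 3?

Call the bands 1 to 5, youngest first.
Period 1.
Births: 590 × 0.529 = 312
Band 2: 710 × 0.967 = 687
Band 3: 590 × 0.963 = 568
Band 4: 590 × 0.934 = 551
Band 5: 1870 × 0.93 + 1560 × 0.53 = 1739 + 827 = 2566
Giving 312 / 687 / 568 / 551 / 2566.
Period 2.
Births: 568 × 0.529 = 300
Band 2: 312 × 0.967 = 302
Band 3: 687 × 0.963 = 662
Band 4: 568 × 0.934 = 531
Band 5: 551 × 0.93 + 2566 × 0.53 = 512 + 1360 = 1872
Giving 300 / 302 / 662 / 531 / 1872.
Period 3.
Births: 662 × 0.529 = 350
Band 2: 300 × 0.967 = 290
Band 3: 302 × 0.963 = 291
Band 4: 662 × 0.934 = 618
Band 5: 531 × 0.93 + 1872 × 0.53 = 494 + 992 = 1486
Giving 350 / 290 / 291 / 618 / 1486.

350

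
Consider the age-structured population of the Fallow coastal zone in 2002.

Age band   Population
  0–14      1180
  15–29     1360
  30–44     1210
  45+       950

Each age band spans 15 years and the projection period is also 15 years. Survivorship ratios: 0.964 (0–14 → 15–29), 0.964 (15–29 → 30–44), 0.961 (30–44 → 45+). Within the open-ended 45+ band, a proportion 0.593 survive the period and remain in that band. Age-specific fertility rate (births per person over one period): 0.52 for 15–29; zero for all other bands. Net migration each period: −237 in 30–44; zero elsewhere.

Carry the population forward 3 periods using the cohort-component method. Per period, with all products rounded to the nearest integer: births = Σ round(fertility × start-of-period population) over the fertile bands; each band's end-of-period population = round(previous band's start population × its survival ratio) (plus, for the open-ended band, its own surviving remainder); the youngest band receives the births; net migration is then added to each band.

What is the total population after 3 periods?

3391

(Bands numbered youngest = 1 to oldest = 4.)
After projecting period 1:
Births: 1360 × 0.52 = 707
Band 2: 1180 × 0.964 = 1138
Band 3: 1360 × 0.964 = 1311
Band 4: 1210 × 0.961 + 950 × 0.593 = 1163 + 563 = 1726
Net migration: Band 3 − 237 → 1074
Population now: 0–14=707, 15–29=1138, 30–44=1074, 45+=1726
After projecting period 2:
Births: 1138 × 0.52 = 592
Band 2: 707 × 0.964 = 682
Band 3: 1138 × 0.964 = 1097
Band 4: 1074 × 0.961 + 1726 × 0.593 = 1032 + 1024 = 2056
Net migration: Band 3 − 237 → 860
Population now: 0–14=592, 15–29=682, 30–44=860, 45+=2056
After projecting period 3:
Births: 682 × 0.52 = 355
Band 2: 592 × 0.964 = 571
Band 3: 682 × 0.964 = 657
Band 4: 860 × 0.961 + 2056 × 0.593 = 826 + 1219 = 2045
Net migration: Band 3 − 237 → 420
Population now: 0–14=355, 15–29=571, 30–44=420, 45+=2045
Total after period 3: 355 + 571 + 420 + 2045 = 3391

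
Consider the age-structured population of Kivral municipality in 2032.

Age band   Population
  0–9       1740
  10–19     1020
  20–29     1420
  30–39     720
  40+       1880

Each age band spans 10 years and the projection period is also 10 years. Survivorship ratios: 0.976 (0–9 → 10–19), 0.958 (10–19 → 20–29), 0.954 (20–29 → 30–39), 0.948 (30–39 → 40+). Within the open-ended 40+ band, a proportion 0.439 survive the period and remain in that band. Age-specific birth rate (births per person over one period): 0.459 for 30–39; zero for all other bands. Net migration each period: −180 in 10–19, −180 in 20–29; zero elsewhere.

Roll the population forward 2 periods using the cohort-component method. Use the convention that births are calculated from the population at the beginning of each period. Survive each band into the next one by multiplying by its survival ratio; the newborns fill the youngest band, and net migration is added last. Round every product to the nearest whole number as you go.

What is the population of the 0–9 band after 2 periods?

Let band 1 be 0–9 through band 5 = 40+.
Period 1.
Births: 720 * 0.459 = 330
Band 2: 1740 * 0.976 = 1698
Band 3: 1020 * 0.958 = 977
Band 4: 1420 * 0.954 = 1355
Band 5: 720 * 0.948 + 1880 * 0.439 = 683 + 825 = 1508
Net migration: Band 2 − 180 → 1518; Band 3 − 180 → 797
Population now: 0–9=330, 10–19=1518, 20–29=797, 30–39=1355, 40+=1508
Period 2.
Births: 1355 * 0.459 = 622
Band 2: 330 * 0.976 = 322
Band 3: 1518 * 0.958 = 1454
Band 4: 797 * 0.954 = 760
Band 5: 1355 * 0.948 + 1508 * 0.439 = 1285 + 662 = 1947
Net migration: Band 2 − 180 → 142; Band 3 − 180 → 1274
Population now: 0–9=622, 10–19=142, 20–29=1274, 30–39=760, 40+=1947

622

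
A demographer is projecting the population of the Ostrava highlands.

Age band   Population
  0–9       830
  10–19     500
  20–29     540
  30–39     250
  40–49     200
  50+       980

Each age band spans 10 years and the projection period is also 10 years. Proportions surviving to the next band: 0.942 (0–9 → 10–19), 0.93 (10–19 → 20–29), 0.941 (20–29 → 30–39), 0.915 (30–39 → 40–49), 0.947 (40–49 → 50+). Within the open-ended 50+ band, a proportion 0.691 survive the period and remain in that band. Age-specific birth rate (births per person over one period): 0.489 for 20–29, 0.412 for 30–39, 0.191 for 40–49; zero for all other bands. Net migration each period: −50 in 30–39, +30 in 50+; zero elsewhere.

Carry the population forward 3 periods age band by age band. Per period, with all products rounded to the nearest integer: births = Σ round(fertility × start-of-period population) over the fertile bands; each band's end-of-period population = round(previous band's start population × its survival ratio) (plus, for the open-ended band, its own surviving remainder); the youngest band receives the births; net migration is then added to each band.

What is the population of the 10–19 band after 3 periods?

433

Let group 1 be 0–9 through group 6 = 50+.
Period 1:
Births: 540 × 0.489 = 264  |  250 × 0.412 = 103  |  200 × 0.191 = 38 → total 405
Group 2: 830 × 0.942 = 782
Group 3: 500 × 0.93 = 465
Group 4: 540 × 0.941 = 508
Group 5: 250 × 0.915 = 229
Group 6: 200 × 0.947 + 980 × 0.691 = 189 + 677 = 866
Net migration: Group 4 − 50 → 458; Group 6 + 30 → 896
→ [405, 782, 465, 458, 229, 896]
Period 2:
Births: 465 × 0.489 = 227  |  458 × 0.412 = 189  |  229 × 0.191 = 44 → total 460
Group 2: 405 × 0.942 = 382
Group 3: 782 × 0.93 = 727
Group 4: 465 × 0.941 = 438
Group 5: 458 × 0.915 = 419
Group 6: 229 × 0.947 + 896 × 0.691 = 217 + 619 = 836
Net migration: Group 4 − 50 → 388; Group 6 + 30 → 866
→ [460, 382, 727, 388, 419, 866]
Period 3:
Births: 727 × 0.489 = 356  |  388 × 0.412 = 160  |  419 × 0.191 = 80 → total 596
Group 2: 460 × 0.942 = 433
Group 3: 382 × 0.93 = 355
Group 4: 727 × 0.941 = 684
Group 5: 388 × 0.915 = 355
Group 6: 419 × 0.947 + 866 × 0.691 = 397 + 598 = 995
Net migration: Group 4 − 50 → 634; Group 6 + 30 → 1025
→ [596, 433, 355, 634, 355, 1025]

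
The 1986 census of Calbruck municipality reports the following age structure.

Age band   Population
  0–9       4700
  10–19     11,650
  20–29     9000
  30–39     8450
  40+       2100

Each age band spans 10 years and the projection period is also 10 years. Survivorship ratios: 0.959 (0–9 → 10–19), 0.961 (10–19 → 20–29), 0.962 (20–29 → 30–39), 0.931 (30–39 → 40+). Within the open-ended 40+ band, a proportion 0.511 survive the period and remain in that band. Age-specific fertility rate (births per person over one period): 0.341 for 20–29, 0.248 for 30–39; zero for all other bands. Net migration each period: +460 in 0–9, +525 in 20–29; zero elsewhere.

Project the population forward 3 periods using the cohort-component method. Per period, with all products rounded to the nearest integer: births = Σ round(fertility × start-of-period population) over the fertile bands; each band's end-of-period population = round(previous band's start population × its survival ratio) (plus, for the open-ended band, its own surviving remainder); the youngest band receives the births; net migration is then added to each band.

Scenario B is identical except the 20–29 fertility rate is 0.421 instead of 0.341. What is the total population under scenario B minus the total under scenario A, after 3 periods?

1952

[period 1]
Births: 9000 × 0.341 = 3069  |  8450 × 0.248 = 2096 ⇒ total 5165
10–19: 4700 × 0.959 = 4507
20–29: 11650 × 0.961 = 11196
30–39: 9000 × 0.962 = 8658
40+: 8450 × 0.931 + 2100 × 0.511 = 7867 + 1073 = 8940
Net migration: 0–9 + 460 → 5625; 20–29 + 525 → 11721
End of period: [5625, 4507, 11721, 8658, 8940]
[period 2]
Births: 11721 × 0.341 = 3997  |  8658 × 0.248 = 2147 ⇒ total 6144
10–19: 5625 × 0.959 = 5394
20–29: 4507 × 0.961 = 4331
30–39: 11721 × 0.962 = 11276
40+: 8658 × 0.931 + 8940 × 0.511 = 8061 + 4568 = 12629
Net migration: 0–9 + 460 → 6604; 20–29 + 525 → 4856
End of period: [6604, 5394, 4856, 11276, 12629]
[period 3]
Births: 4856 × 0.341 = 1656  |  11276 × 0.248 = 2796 ⇒ total 4452
10–19: 6604 × 0.959 = 6333
20–29: 5394 × 0.961 = 5184
30–39: 4856 × 0.962 = 4671
40+: 11276 × 0.931 + 12629 × 0.511 = 10498 + 6453 = 16951
Net migration: 0–9 + 460 → 4912; 20–29 + 525 → 5709
End of period: [4912, 6333, 5709, 4671, 16951]
Scenario A total after 3 periods: 38576
Scenario B projection —
[period 1]
Births: 9000 × 0.421 = 3789  |  8450 × 0.248 = 2096 ⇒ total 5885
10–19: 4700 × 0.959 = 4507
20–29: 11650 × 0.961 = 11196
30–39: 9000 × 0.962 = 8658
40+: 8450 × 0.931 + 2100 × 0.511 = 7867 + 1073 = 8940
Net migration: 0–9 + 460 → 6345; 20–29 + 525 → 11721
End of period: [6345, 4507, 11721, 8658, 8940]
[period 2]
Births: 11721 × 0.421 = 4935  |  8658 × 0.248 = 2147 ⇒ total 7082
10–19: 6345 × 0.959 = 6085
20–29: 4507 × 0.961 = 4331
30–39: 11721 × 0.962 = 11276
40+: 8658 × 0.931 + 8940 × 0.511 = 8061 + 4568 = 12629
Net migration: 0–9 + 460 → 7542; 20–29 + 525 → 4856
End of period: [7542, 6085, 4856, 11276, 12629]
[period 3]
Births: 4856 × 0.421 = 2044  |  11276 × 0.248 = 2796 ⇒ total 4840
10–19: 7542 × 0.959 = 7233
20–29: 6085 × 0.961 = 5848
30–39: 4856 × 0.962 = 4671
40+: 11276 × 0.931 + 12629 × 0.511 = 10498 + 6453 = 16951
Net migration: 0–9 + 460 → 5300; 20–29 + 525 → 6373
End of period: [5300, 7233, 6373, 4671, 16951]
Scenario B total after 3 periods: 40528
Difference B − A = 40528 − 38576 = 1952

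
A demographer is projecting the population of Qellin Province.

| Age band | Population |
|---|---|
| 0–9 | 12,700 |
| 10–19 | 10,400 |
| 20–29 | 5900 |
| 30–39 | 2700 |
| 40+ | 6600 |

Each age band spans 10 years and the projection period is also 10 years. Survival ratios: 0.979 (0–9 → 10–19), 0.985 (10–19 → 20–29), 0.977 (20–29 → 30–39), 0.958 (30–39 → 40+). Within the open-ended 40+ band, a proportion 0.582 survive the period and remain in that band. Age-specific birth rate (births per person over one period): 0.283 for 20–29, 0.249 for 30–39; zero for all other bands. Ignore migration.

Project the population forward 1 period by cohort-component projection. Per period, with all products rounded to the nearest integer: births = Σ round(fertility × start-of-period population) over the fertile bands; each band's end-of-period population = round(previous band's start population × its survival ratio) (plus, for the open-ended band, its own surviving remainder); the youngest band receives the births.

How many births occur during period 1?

Call the groups 1 to 5, youngest first.
Period 1:
Births: 5900 × 0.283 = 1670 ; 2700 × 0.249 = 672 → 2342
Group 2: 12700 × 0.979 = 12433
Group 3: 10400 × 0.985 = 10244
Group 4: 5900 × 0.977 = 5764
Group 5: 2700 × 0.958 + 6600 × 0.582 = 2587 + 3841 = 6428
End of period: [2342, 12433, 10244, 5764, 6428]

2342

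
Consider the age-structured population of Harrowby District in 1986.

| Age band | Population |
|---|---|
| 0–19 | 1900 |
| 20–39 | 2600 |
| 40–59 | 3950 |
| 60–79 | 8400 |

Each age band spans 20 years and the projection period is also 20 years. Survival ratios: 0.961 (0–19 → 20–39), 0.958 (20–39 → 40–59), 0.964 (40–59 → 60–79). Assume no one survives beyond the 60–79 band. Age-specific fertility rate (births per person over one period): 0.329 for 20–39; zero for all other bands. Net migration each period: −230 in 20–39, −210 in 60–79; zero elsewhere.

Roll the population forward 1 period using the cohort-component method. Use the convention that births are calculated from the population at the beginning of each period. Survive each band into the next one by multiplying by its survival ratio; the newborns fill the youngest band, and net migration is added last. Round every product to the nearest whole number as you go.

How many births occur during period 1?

855

After projecting period 1:
Births: 2600 * 0.329 = 855
20–39: 1900 * 0.961 = 1826
40–59: 2600 * 0.958 = 2491
60–79: 3950 * 0.964 = 3808
Net migration: 20–39 − 230 → 1596; 60–79 − 210 → 3598
→ [855, 1596, 2491, 3598]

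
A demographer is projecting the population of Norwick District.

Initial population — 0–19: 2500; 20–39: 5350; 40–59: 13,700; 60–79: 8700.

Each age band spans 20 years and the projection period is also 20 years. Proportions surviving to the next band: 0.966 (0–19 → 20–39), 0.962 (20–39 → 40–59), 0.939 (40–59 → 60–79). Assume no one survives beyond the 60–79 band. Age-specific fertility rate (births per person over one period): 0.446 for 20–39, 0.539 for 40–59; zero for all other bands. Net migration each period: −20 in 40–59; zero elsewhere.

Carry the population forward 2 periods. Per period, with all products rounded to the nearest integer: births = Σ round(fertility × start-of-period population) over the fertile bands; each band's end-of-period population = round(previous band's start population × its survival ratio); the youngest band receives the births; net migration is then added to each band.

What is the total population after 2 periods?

(Bands numbered youngest = 1 to oldest = 4.)
Period 1:
Births: 5350 × 0.446 = 2386  |  13700 × 0.539 = 7384 → 9770
Band 2: 2500 × 0.966 = 2415
Band 3: 5350 × 0.962 = 5147
Band 4: 13700 × 0.939 = 12864
Net migration: Band 3 − 20 → 5127
Population now: 0–19=9770, 20–39=2415, 40–59=5127, 60–79=12864
Period 2:
Births: 2415 × 0.446 = 1077  |  5127 × 0.539 = 2763 → 3840
Band 2: 9770 × 0.966 = 9438
Band 3: 2415 × 0.962 = 2323
Band 4: 5127 × 0.939 = 4814
Net migration: Band 3 − 20 → 2303
Population now: 0–19=3840, 20–39=9438, 40–59=2303, 60–79=4814
Total after period 2: 3840 + 9438 + 2303 + 4814 = 20395

20395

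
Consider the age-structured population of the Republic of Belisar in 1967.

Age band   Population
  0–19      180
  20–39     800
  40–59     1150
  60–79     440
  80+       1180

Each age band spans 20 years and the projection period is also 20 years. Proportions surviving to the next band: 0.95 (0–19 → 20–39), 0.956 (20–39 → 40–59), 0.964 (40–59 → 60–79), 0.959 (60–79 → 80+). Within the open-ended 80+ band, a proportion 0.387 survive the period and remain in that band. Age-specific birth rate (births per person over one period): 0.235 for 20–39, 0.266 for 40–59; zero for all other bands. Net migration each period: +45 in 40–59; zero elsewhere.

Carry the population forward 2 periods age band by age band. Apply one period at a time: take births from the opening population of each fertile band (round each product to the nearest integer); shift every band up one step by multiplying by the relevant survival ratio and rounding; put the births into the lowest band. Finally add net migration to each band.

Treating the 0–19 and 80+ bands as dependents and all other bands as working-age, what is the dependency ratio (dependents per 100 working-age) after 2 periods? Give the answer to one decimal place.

Call the bands 1 to 5, youngest first.
After projecting period 1:
Births: 800 × 0.235 = 188, 1150 × 0.266 = 306 ⇒ total 494
Band 2: 180 × 0.95 = 171
Band 3: 800 × 0.956 = 765
Band 4: 1150 × 0.964 = 1109
Band 5: 440 × 0.959 + 1180 × 0.387 = 422 + 457 = 879
Net migration: Band 3 + 45 → 810
→ [494, 171, 810, 1109, 879]
After projecting period 2:
Births: 171 × 0.235 = 40, 810 × 0.266 = 215 ⇒ total 255
Band 2: 494 × 0.95 = 469
Band 3: 171 × 0.956 = 163
Band 4: 810 × 0.964 = 781
Band 5: 1109 × 0.959 + 879 × 0.387 = 1064 + 340 = 1404
Net migration: Band 3 + 45 → 208
→ [255, 469, 208, 781, 1404]
Dependents (band 0–19 + band 80+) = 255 + 1404 = 1659; working-age = 1458; ratio = 1659/1458 × 100 = 113.8

113.8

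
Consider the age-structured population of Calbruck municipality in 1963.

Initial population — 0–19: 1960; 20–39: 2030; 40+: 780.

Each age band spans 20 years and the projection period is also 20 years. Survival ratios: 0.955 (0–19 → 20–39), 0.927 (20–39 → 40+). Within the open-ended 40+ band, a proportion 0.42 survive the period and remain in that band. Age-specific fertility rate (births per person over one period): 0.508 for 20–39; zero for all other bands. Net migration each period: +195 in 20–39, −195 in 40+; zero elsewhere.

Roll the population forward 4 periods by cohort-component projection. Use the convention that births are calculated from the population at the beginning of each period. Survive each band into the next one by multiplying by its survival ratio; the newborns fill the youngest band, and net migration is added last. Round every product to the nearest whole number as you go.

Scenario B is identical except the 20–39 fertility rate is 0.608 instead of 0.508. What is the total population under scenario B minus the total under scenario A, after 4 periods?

Let band 1 be 0–19 through band 3 = 40+.
Period 1.
Births: 2030 × 0.508 = 1031
Band 2: 1960 × 0.955 = 1872
Band 3: 2030 × 0.927 + 780 × 0.42 = 1882 + 328 = 2210
Net migration: Band 2 + 195 → 2067; Band 3 − 195 → 2015
→ [1031, 2067, 2015]
Period 2.
Births: 2067 × 0.508 = 1050
Band 2: 1031 × 0.955 = 985
Band 3: 2067 × 0.927 + 2015 × 0.42 = 1916 + 846 = 2762
Net migration: Band 2 + 195 → 1180; Band 3 − 195 → 2567
→ [1050, 1180, 2567]
Period 3.
Births: 1180 × 0.508 = 599
Band 2: 1050 × 0.955 = 1003
Band 3: 1180 × 0.927 + 2567 × 0.42 = 1094 + 1078 = 2172
Net migration: Band 2 + 195 → 1198; Band 3 − 195 → 1977
→ [599, 1198, 1977]
Period 4.
Births: 1198 × 0.508 = 609
Band 2: 599 × 0.955 = 572
Band 3: 1198 × 0.927 + 1977 × 0.42 = 1111 + 830 = 1941
Net migration: Band 2 + 195 → 767; Band 3 − 195 → 1746
→ [609, 767, 1746]
Scenario A total after 4 periods: 3122
Scenario B projection —
Period 1.
Births: 2030 × 0.608 = 1234
Band 2: 1960 × 0.955 = 1872
Band 3: 2030 × 0.927 + 780 × 0.42 = 1882 + 328 = 2210
Net migration: Band 2 + 195 → 2067; Band 3 − 195 → 2015
→ [1234, 2067, 2015]
Period 2.
Births: 2067 × 0.608 = 1257
Band 2: 1234 × 0.955 = 1178
Band 3: 2067 × 0.927 + 2015 × 0.42 = 1916 + 846 = 2762
Net migration: Band 2 + 195 → 1373; Band 3 − 195 → 2567
→ [1257, 1373, 2567]
Period 3.
Births: 1373 × 0.608 = 835
Band 2: 1257 × 0.955 = 1200
Band 3: 1373 × 0.927 + 2567 × 0.42 = 1273 + 1078 = 2351
Net migration: Band 2 + 195 → 1395; Band 3 − 195 → 2156
→ [835, 1395, 2156]
Period 4.
Births: 1395 × 0.608 = 848
Band 2: 835 × 0.955 = 797
Band 3: 1395 × 0.927 + 2156 × 0.42 = 1293 + 906 = 2199
Net migration: Band 2 + 195 → 992; Band 3 − 195 → 2004
→ [848, 992, 2004]
Scenario B total after 4 periods: 3844
Difference B − A = 3844 − 3122 = 722

722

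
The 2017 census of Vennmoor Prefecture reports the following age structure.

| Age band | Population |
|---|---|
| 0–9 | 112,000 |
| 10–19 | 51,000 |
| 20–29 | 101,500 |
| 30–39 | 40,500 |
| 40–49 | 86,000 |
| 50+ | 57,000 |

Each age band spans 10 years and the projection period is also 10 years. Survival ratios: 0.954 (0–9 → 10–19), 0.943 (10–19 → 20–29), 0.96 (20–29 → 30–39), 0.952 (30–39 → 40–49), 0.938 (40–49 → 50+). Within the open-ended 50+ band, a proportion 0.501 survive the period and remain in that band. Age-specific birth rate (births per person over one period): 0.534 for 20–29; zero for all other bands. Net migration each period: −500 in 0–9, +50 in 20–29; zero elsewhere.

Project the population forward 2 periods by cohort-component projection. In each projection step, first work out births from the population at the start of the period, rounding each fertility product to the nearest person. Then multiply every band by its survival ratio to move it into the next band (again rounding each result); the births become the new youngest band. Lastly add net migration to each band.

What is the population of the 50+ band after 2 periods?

90888

Call the groups 1 to 6, youngest first.
Period 1.
Births: 101500 * 0.534 = 54201
Group 2: 112000 * 0.954 = 106848
Group 3: 51000 * 0.943 = 48093
Group 4: 101500 * 0.96 = 97440
Group 5: 40500 * 0.952 = 38556
Group 6: 86000 * 0.938 + 57000 * 0.501 = 80668 + 28557 = 109225
Net migration: Group 1 − 500 → 53701; Group 3 + 50 → 48143
Giving 53701 / 106848 / 48143 / 97440 / 38556 / 109225.
Period 2.
Births: 48143 * 0.534 = 25708
Group 2: 53701 * 0.954 = 51231
Group 3: 106848 * 0.943 = 100758
Group 4: 48143 * 0.96 = 46217
Group 5: 97440 * 0.952 = 92763
Group 6: 38556 * 0.938 + 109225 * 0.501 = 36166 + 54722 = 90888
Net migration: Group 1 − 500 → 25208; Group 3 + 50 → 100808
Giving 25208 / 51231 / 100808 / 46217 / 92763 / 90888.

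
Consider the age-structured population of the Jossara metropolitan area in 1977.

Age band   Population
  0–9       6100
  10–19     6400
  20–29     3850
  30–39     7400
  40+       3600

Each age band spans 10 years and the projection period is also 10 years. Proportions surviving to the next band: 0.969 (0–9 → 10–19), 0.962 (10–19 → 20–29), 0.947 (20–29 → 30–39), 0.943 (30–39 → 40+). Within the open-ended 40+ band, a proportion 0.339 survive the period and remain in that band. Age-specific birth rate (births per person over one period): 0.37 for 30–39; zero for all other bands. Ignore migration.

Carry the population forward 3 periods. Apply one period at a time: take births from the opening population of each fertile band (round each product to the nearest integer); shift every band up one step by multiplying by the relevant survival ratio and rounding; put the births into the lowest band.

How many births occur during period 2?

Call the groups 1 to 5, youngest first.
[period 1]
Births: 7400 × 0.37 = 2738
Group 2: 6100 × 0.969 = 5911
Group 3: 6400 × 0.962 = 6157
Group 4: 3850 × 0.947 = 3646
Group 5: 7400 × 0.943 + 3600 × 0.339 = 6978 + 1220 = 8198
Population now: 0–9=2738, 10–19=5911, 20–29=6157, 30–39=3646, 40+=8198
[period 2]
Births: 3646 × 0.37 = 1349
Group 2: 2738 × 0.969 = 2653
Group 3: 5911 × 0.962 = 5686
Group 4: 6157 × 0.947 = 5831
Group 5: 3646 × 0.943 + 8198 × 0.339 = 3438 + 2779 = 6217
Population now: 0–9=1349, 10–19=2653, 20–29=5686, 30–39=5831, 40+=6217

1349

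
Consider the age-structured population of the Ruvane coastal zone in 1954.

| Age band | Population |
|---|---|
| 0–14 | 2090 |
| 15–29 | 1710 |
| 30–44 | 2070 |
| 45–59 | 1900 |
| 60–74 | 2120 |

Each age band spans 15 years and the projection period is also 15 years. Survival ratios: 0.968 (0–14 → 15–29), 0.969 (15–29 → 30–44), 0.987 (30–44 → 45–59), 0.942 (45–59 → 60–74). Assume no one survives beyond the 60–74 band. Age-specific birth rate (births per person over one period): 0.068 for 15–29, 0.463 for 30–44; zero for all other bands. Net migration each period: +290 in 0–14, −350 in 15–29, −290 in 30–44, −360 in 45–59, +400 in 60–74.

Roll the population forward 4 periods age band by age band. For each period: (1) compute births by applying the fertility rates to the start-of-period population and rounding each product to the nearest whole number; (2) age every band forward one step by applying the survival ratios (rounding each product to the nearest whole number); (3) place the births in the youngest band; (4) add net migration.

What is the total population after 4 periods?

Numbering the groups 1..5 from youngest to oldest:
— Period 1 —
Births: 1710 × 0.068 = 116 ; 2070 × 0.463 = 958 — total 1074
Group 2: 2090 × 0.968 = 2023
Group 3: 1710 × 0.969 = 1657
Group 4: 2070 × 0.987 = 2043
Group 5: 1900 × 0.942 = 1790
Net migration: Group 1 + 290 → 1364; Group 2 − 350 → 1673; Group 3 − 290 → 1367; Group 4 − 360 → 1683; Group 5 + 400 → 2190
End of period: [1364, 1673, 1367, 1683, 2190]
— Period 2 —
Births: 1673 × 0.068 = 114 ; 1367 × 0.463 = 633 — total 747
Group 2: 1364 × 0.968 = 1320
Group 3: 1673 × 0.969 = 1621
Group 4: 1367 × 0.987 = 1349
Group 5: 1683 × 0.942 = 1585
Net migration: Group 1 + 290 → 1037; Group 2 − 350 → 970; Group 3 − 290 → 1331; Group 4 − 360 → 989; Group 5 + 400 → 1985
End of period: [1037, 970, 1331, 989, 1985]
— Period 3 —
Births: 970 × 0.068 = 66 ; 1331 × 0.463 = 616 — total 682
Group 2: 1037 × 0.968 = 1004
Group 3: 970 × 0.969 = 940
Group 4: 1331 × 0.987 = 1314
Group 5: 989 × 0.942 = 932
Net migration: Group 1 + 290 → 972; Group 2 − 350 → 654; Group 3 − 290 → 650; Group 4 − 360 → 954; Group 5 + 400 → 1332
End of period: [972, 654, 650, 954, 1332]
— Period 4 —
Births: 654 × 0.068 = 44 ; 650 × 0.463 = 301 — total 345
Group 2: 972 × 0.968 = 941
Group 3: 654 × 0.969 = 634
Group 4: 650 × 0.987 = 642
Group 5: 954 × 0.942 = 899
Net migration: Group 1 + 290 → 635; Group 2 − 350 → 591; Group 3 − 290 → 344; Group 4 − 360 → 282; Group 5 + 400 → 1299
End of period: [635, 591, 344, 282, 1299]
Total after period 4: 635 + 591 + 344 + 282 + 1299 = 3151

3151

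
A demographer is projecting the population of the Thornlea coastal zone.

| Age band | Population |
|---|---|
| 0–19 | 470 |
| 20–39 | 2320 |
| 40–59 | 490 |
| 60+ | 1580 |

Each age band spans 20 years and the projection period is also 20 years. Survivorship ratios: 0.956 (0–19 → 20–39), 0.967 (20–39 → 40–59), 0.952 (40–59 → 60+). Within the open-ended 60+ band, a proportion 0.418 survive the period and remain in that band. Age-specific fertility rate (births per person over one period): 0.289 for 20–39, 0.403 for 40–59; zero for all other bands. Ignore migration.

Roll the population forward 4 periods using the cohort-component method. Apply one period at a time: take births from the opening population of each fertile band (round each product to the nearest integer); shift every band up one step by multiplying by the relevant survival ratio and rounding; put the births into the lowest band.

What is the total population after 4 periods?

3354

Call the bands 1 to 4, youngest first.
— Period 1 —
Births: 2320 * 0.289 = 670 ; 490 * 0.403 = 197 — total 867
Band 2: 470 * 0.956 = 449
Band 3: 2320 * 0.967 = 2243
Band 4: 490 * 0.952 + 1580 * 0.418 = 466 + 660 = 1126
Population now: 0–19=867, 20–39=449, 40–59=2243, 60+=1126
— Period 2 —
Births: 449 * 0.289 = 130 ; 2243 * 0.403 = 904 — total 1034
Band 2: 867 * 0.956 = 829
Band 3: 449 * 0.967 = 434
Band 4: 2243 * 0.952 + 1126 * 0.418 = 2135 + 471 = 2606
Population now: 0–19=1034, 20–39=829, 40–59=434, 60+=2606
— Period 3 —
Births: 829 * 0.289 = 240 ; 434 * 0.403 = 175 — total 415
Band 2: 1034 * 0.956 = 989
Band 3: 829 * 0.967 = 802
Band 4: 434 * 0.952 + 2606 * 0.418 = 413 + 1089 = 1502
Population now: 0–19=415, 20–39=989, 40–59=802, 60+=1502
— Period 4 —
Births: 989 * 0.289 = 286 ; 802 * 0.403 = 323 — total 609
Band 2: 415 * 0.956 = 397
Band 3: 989 * 0.967 = 956
Band 4: 802 * 0.952 + 1502 * 0.418 = 764 + 628 = 1392
Population now: 0–19=609, 20–39=397, 40–59=956, 60+=1392
Total after period 4: 609 + 397 + 956 + 1392 = 3354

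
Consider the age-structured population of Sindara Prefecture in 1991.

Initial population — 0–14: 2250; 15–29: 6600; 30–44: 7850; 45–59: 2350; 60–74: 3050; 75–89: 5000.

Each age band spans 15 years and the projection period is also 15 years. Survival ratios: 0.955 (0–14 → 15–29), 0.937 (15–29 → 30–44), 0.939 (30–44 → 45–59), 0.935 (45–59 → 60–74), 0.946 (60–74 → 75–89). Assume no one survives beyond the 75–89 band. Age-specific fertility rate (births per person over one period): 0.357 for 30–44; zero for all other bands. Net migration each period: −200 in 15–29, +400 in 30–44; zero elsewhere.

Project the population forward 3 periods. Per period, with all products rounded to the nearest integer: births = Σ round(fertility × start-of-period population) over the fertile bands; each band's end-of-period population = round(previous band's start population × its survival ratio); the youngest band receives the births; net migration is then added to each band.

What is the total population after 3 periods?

19949

Let group 1 be 0–14 through group 6 = 75–89.
After projecting period 1:
Births: 7850 × 0.357 = 2802
Group 2: 2250 × 0.955 = 2149
Group 3: 6600 × 0.937 = 6184
Group 4: 7850 × 0.939 = 7371
Group 5: 2350 × 0.935 = 2197
Group 6: 3050 × 0.946 = 2885
Net migration: Group 2 − 200 → 1949; Group 3 + 400 → 6584
Giving 2802 / 1949 / 6584 / 7371 / 2197 / 2885.
After projecting period 2:
Births: 6584 × 0.357 = 2350
Group 2: 2802 × 0.955 = 2676
Group 3: 1949 × 0.937 = 1826
Group 4: 6584 × 0.939 = 6182
Group 5: 7371 × 0.935 = 6892
Group 6: 2197 × 0.946 = 2078
Net migration: Group 2 − 200 → 2476; Group 3 + 400 → 2226
Giving 2350 / 2476 / 2226 / 6182 / 6892 / 2078.
After projecting period 3:
Births: 2226 × 0.357 = 795
Group 2: 2350 × 0.955 = 2244
Group 3: 2476 × 0.937 = 2320
Group 4: 2226 × 0.939 = 2090
Group 5: 6182 × 0.935 = 5780
Group 6: 6892 × 0.946 = 6520
Net migration: Group 2 − 200 → 2044; Group 3 + 400 → 2720
Giving 795 / 2044 / 2720 / 2090 / 5780 / 6520.
Total after period 3: 795 + 2044 + 2720 + 2090 + 5780 + 6520 = 19949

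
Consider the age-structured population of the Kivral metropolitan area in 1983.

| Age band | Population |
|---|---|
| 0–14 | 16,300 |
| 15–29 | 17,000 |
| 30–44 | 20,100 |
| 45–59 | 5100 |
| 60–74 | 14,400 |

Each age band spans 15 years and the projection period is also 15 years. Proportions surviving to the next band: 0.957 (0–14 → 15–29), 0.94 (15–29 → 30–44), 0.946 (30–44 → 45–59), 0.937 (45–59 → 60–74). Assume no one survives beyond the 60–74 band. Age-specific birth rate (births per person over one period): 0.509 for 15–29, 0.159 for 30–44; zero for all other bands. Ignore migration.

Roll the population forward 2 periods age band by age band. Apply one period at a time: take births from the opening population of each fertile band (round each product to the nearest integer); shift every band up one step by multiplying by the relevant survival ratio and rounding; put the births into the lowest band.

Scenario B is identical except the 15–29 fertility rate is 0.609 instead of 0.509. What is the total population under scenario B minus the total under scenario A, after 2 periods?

Call the groups 1 to 5, youngest first.
After projecting period 1:
Births: 17000 * 0.509 = 8653  |  20100 * 0.159 = 3196 → 11849
Group 2: 16300 * 0.957 = 15599
Group 3: 17000 * 0.94 = 15980
Group 4: 20100 * 0.946 = 19015
Group 5: 5100 * 0.937 = 4779
Population now: 0–14=11849, 15–29=15599, 30–44=15980, 45–59=19015, 60–74=4779
After projecting period 2:
Births: 15599 * 0.509 = 7940  |  15980 * 0.159 = 2541 → 10481
Group 2: 11849 * 0.957 = 11339
Group 3: 15599 * 0.94 = 14663
Group 4: 15980 * 0.946 = 15117
Group 5: 19015 * 0.937 = 17817
Population now: 0–14=10481, 15–29=11339, 30–44=14663, 45–59=15117, 60–74=17817
Scenario A total after 2 periods: 69417
Scenario B projection —
After projecting period 1:
Births: 17000 * 0.609 = 10353  |  20100 * 0.159 = 3196 → 13549
Group 2: 16300 * 0.957 = 15599
Group 3: 17000 * 0.94 = 15980
Group 4: 20100 * 0.946 = 19015
Group 5: 5100 * 0.937 = 4779
Population now: 0–14=13549, 15–29=15599, 30–44=15980, 45–59=19015, 60–74=4779
After projecting period 2:
Births: 15599 * 0.609 = 9500  |  15980 * 0.159 = 2541 → 12041
Group 2: 13549 * 0.957 = 12966
Group 3: 15599 * 0.94 = 14663
Group 4: 15980 * 0.946 = 15117
Group 5: 19015 * 0.937 = 17817
Population now: 0–14=12041, 15–29=12966, 30–44=14663, 45–59=15117, 60–74=17817
Scenario B total after 2 periods: 72604
Difference B − A = 72604 − 69417 = 3187

3187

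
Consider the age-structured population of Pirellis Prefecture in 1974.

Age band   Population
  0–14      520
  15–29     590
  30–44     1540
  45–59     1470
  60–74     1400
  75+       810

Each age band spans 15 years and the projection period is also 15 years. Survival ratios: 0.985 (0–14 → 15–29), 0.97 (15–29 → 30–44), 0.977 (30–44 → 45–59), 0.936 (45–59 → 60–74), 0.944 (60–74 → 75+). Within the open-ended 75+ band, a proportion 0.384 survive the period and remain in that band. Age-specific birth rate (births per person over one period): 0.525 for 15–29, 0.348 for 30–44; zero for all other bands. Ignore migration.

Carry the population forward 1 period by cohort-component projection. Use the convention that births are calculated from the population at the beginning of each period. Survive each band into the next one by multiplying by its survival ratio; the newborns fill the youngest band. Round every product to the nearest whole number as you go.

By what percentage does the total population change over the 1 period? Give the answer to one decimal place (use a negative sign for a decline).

Let band 1 be 0–14 through band 6 = 75+.
Period 1:
Births: 590 × 0.525 = 310  |  1540 × 0.348 = 536 ⇒ total 846
Band 2: 520 × 0.985 = 512
Band 3: 590 × 0.97 = 572
Band 4: 1540 × 0.977 = 1505
Band 5: 1470 × 0.936 = 1376
Band 6: 1400 × 0.944 + 810 × 0.384 = 1322 + 311 = 1633
→ [846, 512, 572, 1505, 1376, 1633]
Total: 6330 → 6444; change = 114; percentage change = 1.8%

1.8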